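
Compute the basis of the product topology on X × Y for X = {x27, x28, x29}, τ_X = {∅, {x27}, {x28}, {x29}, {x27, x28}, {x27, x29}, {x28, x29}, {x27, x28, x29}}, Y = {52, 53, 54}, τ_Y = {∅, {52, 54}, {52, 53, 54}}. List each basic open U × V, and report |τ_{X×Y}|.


Basis B = {∅ × ∅, {x27} × {52, 54}, {x28} × {52, 54}, {x29} × {52, 54}, {x27} × {52, 53, 54}, {x28} × {52, 53, 54}, {x29} × {52, 53, 54}, {x27, x28} × {52, 54}, {x27, x29} × {52, 54}, {x28, x29} × {52, 54}, {x27, x28} × {52, 53, 54}, {x27, x29} × {52, 53, 54}, {x27, x28, x29} × {52, 54}, {x28, x29} × {52, 53, 54}, {x27, x28, x29} × {52, 53, 54}}; |τ_{X×Y}| = 27.

Enumerate products U × V with U ∈ τ_X, V ∈ τ_Y (deduplicated):
  ∅ × ∅ = {} (∅)
  {x27} × {52, 54} = {(x27,52), (x27,54)}
  {x28} × {52, 54} = {(x28,52), (x28,54)}
  {x29} × {52, 54} = {(x29,52), (x29,54)}
  {x27} × {52, 53, 54} = {(x27,52), (x27,53), (x27,54)}
  {x28} × {52, 53, 54} = {(x28,52), (x28,53), (x28,54)}
  {x29} × {52, 53, 54} = {(x29,52), (x29,53), (x29,54)}
  {x27, x28} × {52, 54} = {(x27,52), (x27,54), (x28,52), (x28,54)}
  {x27, x29} × {52, 54} = {(x27,52), (x27,54), (x29,52), (x29,54)}
  {x28, x29} × {52, 54} = {(x28,52), (x28,54), (x29,52), (x29,54)}
  {x27, x28} × {52, 53, 54} = {(x27,52), (x27,53), (x27,54), (x28,52), (x28,53), (x28,54)}
  {x27, x29} × {52, 53, 54} = {(x27,52), (x27,53), (x27,54), (x29,52), (x29,53), (x29,54)}
  {x27, x28, x29} × {52, 54} = {(x27,52), (x27,54), (x28,52), (x28,54), (x29,52), (x29,54)}
  {x28, x29} × {52, 53, 54} = {(x28,52), (x28,53), (x28,54), (x29,52), (x29,53), (x29,54)}
  {x27, x28, x29} × {52, 53, 54} = {(x27,52), (x27,53), (x27,54), (x28,52), (x28,53), (x28,54), (x29,52), (x29,53), (x29,54)}
These 15 distinct sets form the basis B.
Close under arbitrary unions to get τ_{X×Y}; counting gives |τ_{X×Y}| = 27.


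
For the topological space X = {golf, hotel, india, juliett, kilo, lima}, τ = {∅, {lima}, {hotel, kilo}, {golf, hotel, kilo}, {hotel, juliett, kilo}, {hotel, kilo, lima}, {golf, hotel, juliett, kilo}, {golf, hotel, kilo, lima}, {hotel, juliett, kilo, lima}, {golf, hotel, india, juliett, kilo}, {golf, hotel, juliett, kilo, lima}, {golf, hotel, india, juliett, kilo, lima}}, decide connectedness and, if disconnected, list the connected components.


(X, τ) is disconnected; components = [{lima}, {golf, hotel, india, juliett, kilo}].

Find clopen sets (U ∈ τ with X ∖ U ∈ τ):
  U = ∅, X ∖ U = {golf, hotel, india, juliett, kilo, lima} — both open, so U is clopen.
  U = {lima}, X ∖ U = {golf, hotel, india, juliett, kilo} — both open, so U is clopen.
  U = {golf, hotel, india, juliett, kilo}, X ∖ U = {lima} — both open, so U is clopen.
  U = {golf, hotel, india, juliett, kilo, lima}, X ∖ U = ∅ — both open, so U is clopen.
Nontrivial clopen(s) exist: e.g. {golf, hotel, india, juliett, kilo}. So (X, τ) is disconnected.
Compute connected components by grouping points that agree on all clopens:
  component: {lima}
  component: {golf, hotel, india, juliett, kilo}


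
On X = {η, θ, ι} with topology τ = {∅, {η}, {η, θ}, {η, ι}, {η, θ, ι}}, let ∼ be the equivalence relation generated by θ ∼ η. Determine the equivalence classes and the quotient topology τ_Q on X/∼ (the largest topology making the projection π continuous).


X/∼ = {[η=θ], [ι]}; |τ_Q| = 3.

Equivalence classes: [η=θ], [ι].
Quotient map π: X → X/∼ sends η ↦ [η=θ], θ ↦ [η=θ], ι ↦ [ι].
For each subset V ⊆ X/∼, compute π^{-1}(V) ⊆ X and check whether π^{-1}(V) ∈ τ. V is open in τ_Q iff π^{-1}(V) ∈ τ.
  V = {}: π^{-1}(V) = ∅ ∈ τ ✓.
  V = {[η=θ]}: π^{-1}(V) = {η, θ} ∈ τ ✓.
  V = {[ι]}: π^{-1}(V) = {ι} ∉ τ ✗.
  V = {[η=θ], [ι]}: π^{-1}(V) = {η, θ, ι} ∈ τ ✓.
Open sets in the quotient: τ_Q = {{}, {[η=θ]}, {[η=θ], [ι]}} (3 elements).


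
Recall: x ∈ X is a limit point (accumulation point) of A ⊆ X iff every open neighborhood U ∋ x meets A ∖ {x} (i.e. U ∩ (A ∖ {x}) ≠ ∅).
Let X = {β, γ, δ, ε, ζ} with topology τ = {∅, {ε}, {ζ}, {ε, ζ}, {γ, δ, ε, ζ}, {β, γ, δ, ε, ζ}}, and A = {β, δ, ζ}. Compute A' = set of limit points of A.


A' = {β, γ, δ}

For each x ∈ X, list the open sets U ∈ τ with x ∈ U, then check whether U ∩ (A ∖ {x}) ≠ ∅ for every such U.
  x = β: opens ∋ x are {β, γ, δ, ε, ζ}; each meets A ∖ {β}, so x IS a limit point.
  x = γ: opens ∋ x are {γ, δ, ε, ζ}, {β, γ, δ, ε, ζ}; each meets A ∖ {γ}, so x IS a limit point.
  x = δ: opens ∋ x are {γ, δ, ε, ζ}, {β, γ, δ, ε, ζ}; each meets A ∖ {δ}, so x IS a limit point.
  x = ε: open {ε} ∋ x has {ε} ∩ (A ∖ {ε}) = ∅, so x is NOT a limit point.
  x = ζ: open {ζ} ∋ x has {ζ} ∩ (A ∖ {ζ}) = ∅, so x is NOT a limit point.
Collecting: A' = {β, γ, δ}.


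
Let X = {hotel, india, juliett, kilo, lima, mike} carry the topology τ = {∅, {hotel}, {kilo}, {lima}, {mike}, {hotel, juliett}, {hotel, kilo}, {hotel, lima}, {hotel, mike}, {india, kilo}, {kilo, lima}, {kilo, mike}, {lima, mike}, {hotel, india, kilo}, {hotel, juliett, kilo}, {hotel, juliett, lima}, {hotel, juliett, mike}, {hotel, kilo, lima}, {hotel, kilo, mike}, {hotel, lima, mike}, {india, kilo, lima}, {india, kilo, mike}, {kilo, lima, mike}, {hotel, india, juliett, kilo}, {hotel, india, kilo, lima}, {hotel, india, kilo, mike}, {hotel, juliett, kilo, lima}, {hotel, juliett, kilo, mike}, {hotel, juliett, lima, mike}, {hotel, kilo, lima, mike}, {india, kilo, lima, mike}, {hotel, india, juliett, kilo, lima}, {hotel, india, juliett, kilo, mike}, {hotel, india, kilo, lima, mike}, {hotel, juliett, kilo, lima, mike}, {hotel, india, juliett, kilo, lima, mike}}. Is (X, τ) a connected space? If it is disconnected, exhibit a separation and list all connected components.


(X, τ) is disconnected; components = [{lima}, {mike}, {hotel, juliett}, {india, kilo}].

Find clopen sets (U ∈ τ with X ∖ U ∈ τ):
  U = ∅, X ∖ U = {hotel, india, juliett, kilo, lima, mike} — both open, so U is clopen.
  U = {lima}, X ∖ U = {hotel, india, juliett, kilo, mike} — both open, so U is clopen.
  U = {mike}, X ∖ U = {hotel, india, juliett, kilo, lima} — both open, so U is clopen.
  U = {hotel, juliett}, X ∖ U = {india, kilo, lima, mike} — both open, so U is clopen.
  U = {india, kilo}, X ∖ U = {hotel, juliett, lima, mike} — both open, so U is clopen.
  U = {lima, mike}, X ∖ U = {hotel, india, juliett, kilo} — both open, so U is clopen.
  U = {hotel, juliett, lima}, X ∖ U = {india, kilo, mike} — both open, so U is clopen.
  U = {hotel, juliett, mike}, X ∖ U = {india, kilo, lima} — both open, so U is clopen.
  U = {india, kilo, lima}, X ∖ U = {hotel, juliett, mike} — both open, so U is clopen.
  U = {india, kilo, mike}, X ∖ U = {hotel, juliett, lima} — both open, so U is clopen.
  U = {hotel, india, juliett, kilo}, X ∖ U = {lima, mike} — both open, so U is clopen.
  U = {hotel, juliett, lima, mike}, X ∖ U = {india, kilo} — both open, so U is clopen.
  U = {india, kilo, lima, mike}, X ∖ U = {hotel, juliett} — both open, so U is clopen.
  U = {hotel, india, juliett, kilo, lima}, X ∖ U = {mike} — both open, so U is clopen.
  U = {hotel, india, juliett, kilo, mike}, X ∖ U = {lima} — both open, so U is clopen.
  U = {hotel, india, juliett, kilo, lima, mike}, X ∖ U = ∅ — both open, so U is clopen.
Nontrivial clopen(s) exist: e.g. {lima, mike}. So (X, τ) is disconnected.
Compute connected components by grouping points that agree on all clopens:
  component: {lima}
  component: {mike}
  component: {hotel, juliett}
  component: {india, kilo}


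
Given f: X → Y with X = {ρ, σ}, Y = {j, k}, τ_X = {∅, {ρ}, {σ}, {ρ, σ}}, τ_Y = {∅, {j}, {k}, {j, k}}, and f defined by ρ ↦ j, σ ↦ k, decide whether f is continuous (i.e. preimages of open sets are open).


f IS continuous.

Compute f^{-1}(U) for each U ∈ τ_Y:
  U = ∅: f^{-1}(U) = ∅ ∈ τ_X ✓.
  U = {j}: f^{-1}(U) = {ρ} ∈ τ_X ✓.
  U = {k}: f^{-1}(U) = {σ} ∈ τ_X ✓.
  U = {j, k}: f^{-1}(U) = {ρ, σ} ∈ τ_X ✓.
Every preimage lies in τ_X, so f IS continuous.


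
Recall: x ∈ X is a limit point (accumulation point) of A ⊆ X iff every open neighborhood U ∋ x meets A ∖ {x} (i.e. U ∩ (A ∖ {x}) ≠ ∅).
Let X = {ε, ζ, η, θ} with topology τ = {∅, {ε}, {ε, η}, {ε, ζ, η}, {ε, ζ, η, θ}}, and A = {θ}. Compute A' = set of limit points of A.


A' = ∅

For each x ∈ X, list the open sets U ∈ τ with x ∈ U, then check whether U ∩ (A ∖ {x}) ≠ ∅ for every such U.
  x = ε: open {ε} ∋ x has {ε} ∩ (A ∖ {ε}) = ∅, so x is NOT a limit point.
  x = ζ: open {ε, ζ, η} ∋ x has {ε, ζ, η} ∩ (A ∖ {ζ}) = ∅, so x is NOT a limit point.
  x = η: open {ε, η} ∋ x has {ε, η} ∩ (A ∖ {η}) = ∅, so x is NOT a limit point.
  x = θ: open {ε, ζ, η, θ} ∋ x has {ε, ζ, η, θ} ∩ (A ∖ {θ}) = ∅, so x is NOT a limit point.
Collecting: A' = ∅.


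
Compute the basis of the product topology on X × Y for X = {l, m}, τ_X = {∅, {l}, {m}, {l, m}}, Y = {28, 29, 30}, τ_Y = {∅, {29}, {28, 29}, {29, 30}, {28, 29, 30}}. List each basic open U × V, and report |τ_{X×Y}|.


Basis B = {∅ × ∅, {l} × {29}, {m} × {29}, {l} × {28, 29}, {l} × {29, 30}, {l, m} × {29}, {m} × {28, 29}, {m} × {29, 30}, {l} × {28, 29, 30}, {m} × {28, 29, 30}, {l, m} × {28, 29}, {l, m} × {29, 30}, {l, m} × {28, 29, 30}}; |τ_{X×Y}| = 25.

Enumerate products U × V with U ∈ τ_X, V ∈ τ_Y (deduplicated):
  ∅ × ∅ = {} (∅)
  {l} × {29} = {(l,29)}
  {m} × {29} = {(m,29)}
  {l} × {28, 29} = {(l,28), (l,29)}
  {l} × {29, 30} = {(l,29), (l,30)}
  {l, m} × {29} = {(l,29), (m,29)}
  {m} × {28, 29} = {(m,28), (m,29)}
  {m} × {29, 30} = {(m,29), (m,30)}
  {l} × {28, 29, 30} = {(l,28), (l,29), (l,30)}
  {m} × {28, 29, 30} = {(m,28), (m,29), (m,30)}
  {l, m} × {28, 29} = {(l,28), (l,29), (m,28), (m,29)}
  {l, m} × {29, 30} = {(l,29), (l,30), (m,29), (m,30)}
  {l, m} × {28, 29, 30} = {(l,28), (l,29), (l,30), (m,28), (m,29), (m,30)}
These 13 distinct sets form the basis B.
Close under arbitrary unions to get τ_{X×Y}; counting gives |τ_{X×Y}| = 25.


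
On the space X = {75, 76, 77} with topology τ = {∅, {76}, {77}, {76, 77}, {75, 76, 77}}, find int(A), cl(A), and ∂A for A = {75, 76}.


int(A) = {76}, cl(A) = {75, 76}, ∂A = {75}.

Closed sets in (X, τ) are complements of opens:
  closed(X, τ) = {∅, {75}, {75, 76}, {75, 77}, {75, 76, 77}}.
int(A) = ⋃ {U ∈ τ : U ⊆ A}. Opens contained in A: ∅, {76}.
Taking the union of these: int(A) = {76}.
cl(A) = ⋂ {C closed : A ⊆ C}. Closed sets containing A: {75, 76}, {75, 76, 77}.
Intersecting these: cl(A) = {75, 76}.
∂A = cl(A) ∖ int(A) = {75, 76} ∖ {76} = {75}.


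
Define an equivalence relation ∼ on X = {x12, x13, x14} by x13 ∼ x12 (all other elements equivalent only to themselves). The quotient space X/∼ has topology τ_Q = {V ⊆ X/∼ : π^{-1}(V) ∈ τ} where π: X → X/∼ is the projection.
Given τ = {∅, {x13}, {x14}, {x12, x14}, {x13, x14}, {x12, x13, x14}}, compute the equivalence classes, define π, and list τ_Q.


X/∼ = {[x12=x13], [x14]}; |τ_Q| = 3.

Equivalence classes: [x12=x13], [x14].
Quotient map π: X → X/∼ sends x12 ↦ [x12=x13], x13 ↦ [x12=x13], x14 ↦ [x14].
For each subset V ⊆ X/∼, compute π^{-1}(V) ⊆ X and check whether π^{-1}(V) ∈ τ. V is open in τ_Q iff π^{-1}(V) ∈ τ.
  V = {}: π^{-1}(V) = ∅ ∈ τ ✓.
  V = {[x12=x13]}: π^{-1}(V) = {x12, x13} ∉ τ ✗.
  V = {[x14]}: π^{-1}(V) = {x14} ∈ τ ✓.
  V = {[x12=x13], [x14]}: π^{-1}(V) = {x12, x13, x14} ∈ τ ✓.
Open sets in the quotient: τ_Q = {{}, {[x14]}, {[x12=x13], [x14]}} (3 elements).


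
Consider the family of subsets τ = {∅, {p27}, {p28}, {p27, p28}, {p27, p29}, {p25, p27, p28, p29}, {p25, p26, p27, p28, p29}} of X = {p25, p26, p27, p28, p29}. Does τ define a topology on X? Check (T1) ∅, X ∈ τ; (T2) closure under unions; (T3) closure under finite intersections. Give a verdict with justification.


τ is NOT a topology on X.

Axiom (T1): ∅ ∈ τ? Yes; X ∈ τ? Yes.
Axiom (T2/T3): check pairwise unions and intersections of members of τ.
Counterexample for (T2): {p28} ∪ {p27, p29} = {p27, p28, p29} ∉ τ. Therefore τ is NOT a topology.


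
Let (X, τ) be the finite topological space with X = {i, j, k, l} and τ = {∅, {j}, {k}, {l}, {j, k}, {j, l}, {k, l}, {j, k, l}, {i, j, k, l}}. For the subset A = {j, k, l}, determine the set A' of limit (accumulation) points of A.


A' = {i}

For each x ∈ X, list the open sets U ∈ τ with x ∈ U, then check whether U ∩ (A ∖ {x}) ≠ ∅ for every such U.
  x = i: opens ∋ x are {i, j, k, l}; each meets A ∖ {i}, so x IS a limit point.
  x = j: open {j} ∋ x has {j} ∩ (A ∖ {j}) = ∅, so x is NOT a limit point.
  x = k: open {k} ∋ x has {k} ∩ (A ∖ {k}) = ∅, so x is NOT a limit point.
  x = l: open {l} ∋ x has {l} ∩ (A ∖ {l}) = ∅, so x is NOT a limit point.
Collecting: A' = {i}.


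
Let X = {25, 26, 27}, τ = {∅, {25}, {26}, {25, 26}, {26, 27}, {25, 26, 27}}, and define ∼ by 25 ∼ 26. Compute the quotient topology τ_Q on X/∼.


X/∼ = {[25=26], [27]}; |τ_Q| = 3.

Equivalence classes: [25=26], [27].
Quotient map π: X → X/∼ sends 25 ↦ [25=26], 26 ↦ [25=26], 27 ↦ [27].
For each subset V ⊆ X/∼, compute π^{-1}(V) ⊆ X and check whether π^{-1}(V) ∈ τ. V is open in τ_Q iff π^{-1}(V) ∈ τ.
  V = {}: π^{-1}(V) = ∅ ∈ τ ✓.
  V = {[25=26]}: π^{-1}(V) = {25, 26} ∈ τ ✓.
  V = {[27]}: π^{-1}(V) = {27} ∉ τ ✗.
  V = {[25=26], [27]}: π^{-1}(V) = {25, 26, 27} ∈ τ ✓.
Open sets in the quotient: τ_Q = {{}, {[25=26]}, {[25=26], [27]}} (3 elements).


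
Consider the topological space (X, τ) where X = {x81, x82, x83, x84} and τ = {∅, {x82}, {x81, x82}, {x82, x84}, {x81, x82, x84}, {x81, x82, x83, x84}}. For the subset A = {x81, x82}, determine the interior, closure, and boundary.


int(A) = {x81, x82}, cl(A) = {x81, x82, x83, x84}, ∂A = {x83, x84}.

Closed sets in (X, τ) are complements of opens:
  closed(X, τ) = {∅, {x83}, {x81, x83}, {x83, x84}, {x81, x83, x84}, {x81, x82, x83, x84}}.
int(A) = ⋃ {U ∈ τ : U ⊆ A}. Opens contained in A: ∅, {x82}, {x81, x82}.
Taking the union of these: int(A) = {x81, x82}.
cl(A) = ⋂ {C closed : A ⊆ C}. Closed sets containing A: {x81, x82, x83, x84}.
Intersecting these: cl(A) = {x81, x82, x83, x84}.
∂A = cl(A) ∖ int(A) = {x81, x82, x83, x84} ∖ {x81, x82} = {x83, x84}.


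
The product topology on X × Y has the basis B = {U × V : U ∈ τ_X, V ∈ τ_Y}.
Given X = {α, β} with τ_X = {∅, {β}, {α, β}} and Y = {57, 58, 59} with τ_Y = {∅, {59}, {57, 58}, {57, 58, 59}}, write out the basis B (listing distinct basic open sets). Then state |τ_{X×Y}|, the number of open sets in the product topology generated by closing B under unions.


Basis B = {∅ × ∅, {β} × {59}, {α, β} × {59}, {β} × {57, 58}, {β} × {57, 58, 59}, {α, β} × {57, 58}, {α, β} × {57, 58, 59}}; |τ_{X×Y}| = 9.

Enumerate products U × V with U ∈ τ_X, V ∈ τ_Y (deduplicated):
  ∅ × ∅ = {} (∅)
  {β} × {59} = {(β,59)}
  {α, β} × {59} = {(α,59), (β,59)}
  {β} × {57, 58} = {(β,57), (β,58)}
  {β} × {57, 58, 59} = {(β,57), (β,58), (β,59)}
  {α, β} × {57, 58} = {(α,57), (α,58), (β,57), (β,58)}
  {α, β} × {57, 58, 59} = {(α,57), (α,58), (α,59), (β,57), (β,58), (β,59)}
These 7 distinct sets form the basis B.
Close under arbitrary unions to get τ_{X×Y}; counting gives |τ_{X×Y}| = 9.


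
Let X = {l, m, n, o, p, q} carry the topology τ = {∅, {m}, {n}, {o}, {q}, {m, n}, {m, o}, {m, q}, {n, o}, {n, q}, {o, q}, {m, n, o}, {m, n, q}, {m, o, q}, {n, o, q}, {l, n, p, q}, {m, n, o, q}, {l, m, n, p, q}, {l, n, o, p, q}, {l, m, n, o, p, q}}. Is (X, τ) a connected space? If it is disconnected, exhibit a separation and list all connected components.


(X, τ) is disconnected; components = [{m}, {o}, {l, n, p, q}].

Find clopen sets (U ∈ τ with X ∖ U ∈ τ):
  U = ∅, X ∖ U = {l, m, n, o, p, q} — both open, so U is clopen.
  U = {m}, X ∖ U = {l, n, o, p, q} — both open, so U is clopen.
  U = {o}, X ∖ U = {l, m, n, p, q} — both open, so U is clopen.
  U = {m, o}, X ∖ U = {l, n, p, q} — both open, so U is clopen.
  U = {l, n, p, q}, X ∖ U = {m, o} — both open, so U is clopen.
  U = {l, m, n, p, q}, X ∖ U = {o} — both open, so U is clopen.
  U = {l, n, o, p, q}, X ∖ U = {m} — both open, so U is clopen.
  U = {l, m, n, o, p, q}, X ∖ U = ∅ — both open, so U is clopen.
Nontrivial clopen(s) exist: e.g. {l, m, n, p, q}. So (X, τ) is disconnected.
Compute connected components by grouping points that agree on all clopens:
  component: {m}
  component: {o}
  component: {l, n, p, q}


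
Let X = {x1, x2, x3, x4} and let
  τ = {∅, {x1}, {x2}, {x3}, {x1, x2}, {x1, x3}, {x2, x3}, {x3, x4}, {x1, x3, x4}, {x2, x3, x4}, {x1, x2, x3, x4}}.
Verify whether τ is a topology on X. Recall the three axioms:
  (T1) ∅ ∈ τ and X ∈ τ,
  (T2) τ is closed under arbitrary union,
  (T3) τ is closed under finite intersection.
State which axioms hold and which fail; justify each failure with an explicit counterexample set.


τ is NOT a topology on X.

Axiom (T1): ∅ ∈ τ? Yes; X ∈ τ? Yes.
Axiom (T2/T3): check pairwise unions and intersections of members of τ.
Counterexample for (T2): {x1} ∪ {x2, x3} = {x1, x2, x3} ∉ τ. Therefore τ is NOT a topology.


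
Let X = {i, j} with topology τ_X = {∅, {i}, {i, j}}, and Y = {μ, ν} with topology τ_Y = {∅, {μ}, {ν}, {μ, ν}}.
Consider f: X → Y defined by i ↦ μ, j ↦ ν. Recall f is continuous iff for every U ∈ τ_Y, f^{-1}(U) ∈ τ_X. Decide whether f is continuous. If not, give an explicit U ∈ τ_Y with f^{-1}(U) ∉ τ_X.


f is NOT continuous.

Compute f^{-1}(U) for each U ∈ τ_Y:
  U = ∅: f^{-1}(U) = ∅ ∈ τ_X ✓.
  U = {μ}: f^{-1}(U) = {i} ∈ τ_X ✓.
  U = {ν}: f^{-1}(U) = {j} ∉ τ_X ✗.
  U = {μ, ν}: f^{-1}(U) = {i, j} ∈ τ_X ✓.
Found U = {ν} with f^{-1}(U) = {j} not in τ_X. Therefore f is NOT continuous.


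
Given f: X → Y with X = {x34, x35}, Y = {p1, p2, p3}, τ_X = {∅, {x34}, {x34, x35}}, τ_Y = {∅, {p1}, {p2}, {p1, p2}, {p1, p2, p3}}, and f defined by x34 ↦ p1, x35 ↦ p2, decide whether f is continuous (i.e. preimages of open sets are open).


f is NOT continuous.

Compute f^{-1}(U) for each U ∈ τ_Y:
  U = ∅: f^{-1}(U) = ∅ ∈ τ_X ✓.
  U = {p1}: f^{-1}(U) = {x34} ∈ τ_X ✓.
  U = {p2}: f^{-1}(U) = {x35} ∉ τ_X ✗.
  U = {p1, p2}: f^{-1}(U) = {x34, x35} ∈ τ_X ✓.
  U = {p1, p2, p3}: f^{-1}(U) = {x34, x35} ∈ τ_X ✓.
Found U = {p2} with f^{-1}(U) = {x35} not in τ_X. Therefore f is NOT continuous.


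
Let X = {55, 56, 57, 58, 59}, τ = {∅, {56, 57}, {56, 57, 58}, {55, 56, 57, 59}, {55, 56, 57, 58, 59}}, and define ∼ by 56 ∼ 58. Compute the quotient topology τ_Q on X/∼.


X/∼ = {[55], [56=58], [57], [59]}; |τ_Q| = 3.

Equivalence classes: [55], [56=58], [57], [59].
Quotient map π: X → X/∼ sends 55 ↦ [55], 56 ↦ [56=58], 57 ↦ [57], 58 ↦ [56=58], 59 ↦ [59].
For each subset V ⊆ X/∼, compute π^{-1}(V) ⊆ X and check whether π^{-1}(V) ∈ τ. V is open in τ_Q iff π^{-1}(V) ∈ τ.
  V = {}: π^{-1}(V) = ∅ ∈ τ ✓.
  V = {[55]}: π^{-1}(V) = {55} ∉ τ ✗.
  V = {[56=58]}: π^{-1}(V) = {56, 58} ∉ τ ✗.
  V = {[55], [56=58]}: π^{-1}(V) = {55, 56, 58} ∉ τ ✗.
  V = {[57]}: π^{-1}(V) = {57} ∉ τ ✗.
  V = {[55], [57]}: π^{-1}(V) = {55, 57} ∉ τ ✗.
  V = {[56=58], [57]}: π^{-1}(V) = {56, 57, 58} ∈ τ ✓.
  V = {[55], [56=58], [57]}: π^{-1}(V) = {55, 56, 57, 58} ∉ τ ✗.
  V = {[59]}: π^{-1}(V) = {59} ∉ τ ✗.
  V = {[55], [59]}: π^{-1}(V) = {55, 59} ∉ τ ✗.
  V = {[56=58], [59]}: π^{-1}(V) = {56, 58, 59} ∉ τ ✗.
  V = {[55], [56=58], [59]}: π^{-1}(V) = {55, 56, 58, 59} ∉ τ ✗.
  V = {[57], [59]}: π^{-1}(V) = {57, 59} ∉ τ ✗.
  V = {[55], [57], [59]}: π^{-1}(V) = {55, 57, 59} ∉ τ ✗.
  V = {[56=58], [57], [59]}: π^{-1}(V) = {56, 57, 58, 59} ∉ τ ✗.
  V = {[55], [56=58], [57], [59]}: π^{-1}(V) = {55, 56, 57, 58, 59} ∈ τ ✓.
Open sets in the quotient: τ_Q = {{}, {[56=58], [57]}, {[55], [56=58], [57], [59]}} (3 elements).


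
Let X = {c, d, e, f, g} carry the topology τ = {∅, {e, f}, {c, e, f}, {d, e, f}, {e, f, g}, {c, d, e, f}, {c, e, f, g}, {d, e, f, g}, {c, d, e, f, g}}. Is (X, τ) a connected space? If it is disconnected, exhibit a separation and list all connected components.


(X, τ) is connected.

Find clopen sets (U ∈ τ with X ∖ U ∈ τ):
  U = ∅, X ∖ U = {c, d, e, f, g} — both open, so U is clopen.
  U = {c, d, e, f, g}, X ∖ U = ∅ — both open, so U is clopen.
Only trivial clopens (∅ and X) exist, so (X, τ) is connected.
Compute connected components by grouping points that agree on all clopens:
  component: {c, d, e, f, g}


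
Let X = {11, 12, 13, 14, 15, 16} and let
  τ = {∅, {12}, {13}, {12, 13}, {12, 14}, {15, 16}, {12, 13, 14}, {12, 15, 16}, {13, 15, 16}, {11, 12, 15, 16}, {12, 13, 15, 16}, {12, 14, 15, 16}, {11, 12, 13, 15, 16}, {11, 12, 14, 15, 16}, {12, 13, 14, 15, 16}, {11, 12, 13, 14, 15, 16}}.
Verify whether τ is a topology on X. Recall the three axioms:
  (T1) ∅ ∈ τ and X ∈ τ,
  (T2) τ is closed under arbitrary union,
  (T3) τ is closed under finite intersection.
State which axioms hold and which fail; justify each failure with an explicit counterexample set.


τ IS a topology on X.

Axiom (T1): ∅ ∈ τ? Yes; X ∈ τ? Yes.
Axiom (T2/T3): check pairwise unions and intersections of members of τ.
All pairwise intersections and unions checked — each lies in τ. Therefore τ satisfies (T1), (T2), (T3): it IS a topology on X.


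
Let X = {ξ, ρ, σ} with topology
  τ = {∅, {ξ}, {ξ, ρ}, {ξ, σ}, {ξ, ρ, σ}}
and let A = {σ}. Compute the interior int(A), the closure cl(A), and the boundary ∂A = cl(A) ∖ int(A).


int(A) = ∅, cl(A) = {σ}, ∂A = {σ}.

Closed sets in (X, τ) are complements of opens:
  closed(X, τ) = {∅, {ρ}, {σ}, {ρ, σ}, {ξ, ρ, σ}}.
int(A) = ⋃ {U ∈ τ : U ⊆ A}. Opens contained in A: ∅.
Taking the union of these: int(A) = ∅.
cl(A) = ⋂ {C closed : A ⊆ C}. Closed sets containing A: {σ}, {ρ, σ}, {ξ, ρ, σ}.
Intersecting these: cl(A) = {σ}.
∂A = cl(A) ∖ int(A) = {σ} ∖ ∅ = {σ}.


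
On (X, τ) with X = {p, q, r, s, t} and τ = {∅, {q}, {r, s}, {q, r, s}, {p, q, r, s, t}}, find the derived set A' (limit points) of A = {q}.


A' = {p, t}

For each x ∈ X, list the open sets U ∈ τ with x ∈ U, then check whether U ∩ (A ∖ {x}) ≠ ∅ for every such U.
  x = p: opens ∋ x are {p, q, r, s, t}; each meets A ∖ {p}, so x IS a limit point.
  x = q: open {q} ∋ x has {q} ∩ (A ∖ {q}) = ∅, so x is NOT a limit point.
  x = r: open {r, s} ∋ x has {r, s} ∩ (A ∖ {r}) = ∅, so x is NOT a limit point.
  x = s: open {r, s} ∋ x has {r, s} ∩ (A ∖ {s}) = ∅, so x is NOT a limit point.
  x = t: opens ∋ x are {p, q, r, s, t}; each meets A ∖ {t}, so x IS a limit point.
Collecting: A' = {p, t}.


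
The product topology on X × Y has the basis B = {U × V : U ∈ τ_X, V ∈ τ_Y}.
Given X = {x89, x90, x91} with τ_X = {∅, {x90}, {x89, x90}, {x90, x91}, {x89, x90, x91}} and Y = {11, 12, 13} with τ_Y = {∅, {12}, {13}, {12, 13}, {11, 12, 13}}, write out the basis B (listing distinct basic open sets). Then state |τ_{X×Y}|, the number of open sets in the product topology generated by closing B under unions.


Basis B = {∅ × ∅, {x90} × {12}, {x90} × {13}, {x89, x90} × {12}, {x89, x90} × {13}, {x90} × {12, 13}, {x90, x91} × {12}, {x90, x91} × {13}, {x89, x90, x91} × {12}, {x89, x90, x91} × {13}, {x90} × {11, 12, 13}, {x89, x90} × {12, 13}, {x90, x91} × {12, 13}, {x89, x90} × {11, 12, 13}, {x89, x90, x91} × {12, 13}, {x90, x91} × {11, 12, 13}, {x89, x90, x91} × {11, 12, 13}}; |τ_{X×Y}| = 50.

Enumerate products U × V with U ∈ τ_X, V ∈ τ_Y (deduplicated):
  ∅ × ∅ = {} (∅)
  {x90} × {12} = {(x90,12)}
  {x90} × {13} = {(x90,13)}
  {x89, x90} × {12} = {(x89,12), (x90,12)}
  {x89, x90} × {13} = {(x89,13), (x90,13)}
  {x90} × {12, 13} = {(x90,12), (x90,13)}
  {x90, x91} × {12} = {(x90,12), (x91,12)}
  {x90, x91} × {13} = {(x90,13), (x91,13)}
  {x89, x90, x91} × {12} = {(x89,12), (x90,12), (x91,12)}
  {x89, x90, x91} × {13} = {(x89,13), (x90,13), (x91,13)}
  {x90} × {11, 12, 13} = {(x90,11), (x90,12), (x90,13)}
  {x89, x90} × {12, 13} = {(x89,12), (x89,13), (x90,12), (x90,13)}
  {x90, x91} × {12, 13} = {(x90,12), (x90,13), (x91,12), (x91,13)}
  {x89, x90} × {11, 12, 13} = {(x89,11), (x89,12), (x89,13), (x90,11), (x90,12), (x90,13)}
  {x89, x90, x91} × {12, 13} = {(x89,12), (x89,13), (x90,12), (x90,13), (x91,12), (x91,13)}
  {x90, x91} × {11, 12, 13} = {(x90,11), (x90,12), (x90,13), (x91,11), (x91,12), (x91,13)}
  {x89, x90, x91} × {11, 12, 13} = {(x89,11), (x89,12), (x89,13), (x90,11), (x90,12), (x90,13), (x91,11), (x91,12), (x91,13)}
These 17 distinct sets form the basis B.
Close under arbitrary unions to get τ_{X×Y}; counting gives |τ_{X×Y}| = 50.


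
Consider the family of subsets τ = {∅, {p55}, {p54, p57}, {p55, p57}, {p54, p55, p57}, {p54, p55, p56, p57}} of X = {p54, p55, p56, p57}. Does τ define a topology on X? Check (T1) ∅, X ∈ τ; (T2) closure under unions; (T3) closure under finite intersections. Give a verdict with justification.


τ is NOT a topology on X.

Axiom (T1): ∅ ∈ τ? Yes; X ∈ τ? Yes.
Axiom (T2/T3): check pairwise unions and intersections of members of τ.
Counterexample for (T3): {p54, p57} ∩ {p55, p57} = {p57} ∉ τ. Therefore τ is NOT a topology.


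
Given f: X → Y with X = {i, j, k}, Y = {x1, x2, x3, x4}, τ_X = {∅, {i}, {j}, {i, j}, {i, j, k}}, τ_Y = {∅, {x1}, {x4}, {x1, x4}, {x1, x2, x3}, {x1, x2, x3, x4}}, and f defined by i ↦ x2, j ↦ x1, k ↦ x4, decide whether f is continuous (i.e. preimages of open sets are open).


f is NOT continuous.

Compute f^{-1}(U) for each U ∈ τ_Y:
  U = ∅: f^{-1}(U) = ∅ ∈ τ_X ✓.
  U = {x1}: f^{-1}(U) = {j} ∈ τ_X ✓.
  U = {x4}: f^{-1}(U) = {k} ∉ τ_X ✗.
  U = {x1, x4}: f^{-1}(U) = {j, k} ∉ τ_X ✗.
  U = {x1, x2, x3}: f^{-1}(U) = {i, j} ∈ τ_X ✓.
  U = {x1, x2, x3, x4}: f^{-1}(U) = {i, j, k} ∈ τ_X ✓.
Found U = {x4} with f^{-1}(U) = {k} not in τ_X. Therefore f is NOT continuous.


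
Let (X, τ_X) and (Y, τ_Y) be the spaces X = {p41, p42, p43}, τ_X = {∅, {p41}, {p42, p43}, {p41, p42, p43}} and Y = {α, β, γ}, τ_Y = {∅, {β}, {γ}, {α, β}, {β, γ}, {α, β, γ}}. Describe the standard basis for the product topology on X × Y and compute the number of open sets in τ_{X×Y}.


Basis B = {∅ × ∅, {p41} × {β}, {p41} × {γ}, {p41} × {α, β}, {p41} × {β, γ}, {p42, p43} × {β}, {p42, p43} × {γ}, {p41} × {α, β, γ}, {p41, p42, p43} × {β}, {p41, p42, p43} × {γ}, {p42, p43} × {α, β}, {p42, p43} × {β, γ}, {p41, p42, p43} × {α, β}, {p41, p42, p43} × {β, γ}, {p42, p43} × {α, β, γ}, {p41, p42, p43} × {α, β, γ}}; |τ_{X×Y}| = 36.

Enumerate products U × V with U ∈ τ_X, V ∈ τ_Y (deduplicated):
  ∅ × ∅ = {} (∅)
  {p41} × {β} = {(p41,β)}
  {p41} × {γ} = {(p41,γ)}
  {p41} × {α, β} = {(p41,α), (p41,β)}
  {p41} × {β, γ} = {(p41,β), (p41,γ)}
  {p42, p43} × {β} = {(p42,β), (p43,β)}
  {p42, p43} × {γ} = {(p42,γ), (p43,γ)}
  {p41} × {α, β, γ} = {(p41,α), (p41,β), (p41,γ)}
  {p41, p42, p43} × {β} = {(p41,β), (p42,β), (p43,β)}
  {p41, p42, p43} × {γ} = {(p41,γ), (p42,γ), (p43,γ)}
  {p42, p43} × {α, β} = {(p42,α), (p42,β), (p43,α), (p43,β)}
  {p42, p43} × {β, γ} = {(p42,β), (p42,γ), (p43,β), (p43,γ)}
  {p41, p42, p43} × {α, β} = {(p41,α), (p41,β), (p42,α), (p42,β), (p43,α), (p43,β)}
  {p41, p42, p43} × {β, γ} = {(p41,β), (p41,γ), (p42,β), (p42,γ), (p43,β), (p43,γ)}
  {p42, p43} × {α, β, γ} = {(p42,α), (p42,β), (p42,γ), (p43,α), (p43,β), (p43,γ)}
  {p41, p42, p43} × {α, β, γ} = {(p41,α), (p41,β), (p41,γ), (p42,α), (p42,β), (p42,γ), (p43,α), (p43,β), (p43,γ)}
These 16 distinct sets form the basis B.
Close under arbitrary unions to get τ_{X×Y}; counting gives |τ_{X×Y}| = 36.


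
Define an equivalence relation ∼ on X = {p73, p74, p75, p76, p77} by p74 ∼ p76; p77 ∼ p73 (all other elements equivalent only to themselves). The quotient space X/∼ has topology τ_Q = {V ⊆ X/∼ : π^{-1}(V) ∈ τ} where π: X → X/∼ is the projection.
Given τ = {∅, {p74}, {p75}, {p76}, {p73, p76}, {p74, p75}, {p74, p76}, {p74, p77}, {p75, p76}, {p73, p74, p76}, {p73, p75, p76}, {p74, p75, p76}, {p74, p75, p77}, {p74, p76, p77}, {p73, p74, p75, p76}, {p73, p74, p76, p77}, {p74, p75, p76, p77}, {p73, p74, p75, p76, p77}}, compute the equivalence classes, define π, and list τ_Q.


X/∼ = {[p73=p77], [p74=p76], [p75]}; |τ_Q| = 6.

Equivalence classes: [p73=p77], [p74=p76], [p75].
Quotient map π: X → X/∼ sends p73 ↦ [p73=p77], p74 ↦ [p74=p76], p75 ↦ [p75], p76 ↦ [p74=p76], p77 ↦ [p73=p77].
For each subset V ⊆ X/∼, compute π^{-1}(V) ⊆ X and check whether π^{-1}(V) ∈ τ. V is open in τ_Q iff π^{-1}(V) ∈ τ.
  V = {}: π^{-1}(V) = ∅ ∈ τ ✓.
  V = {[p73=p77]}: π^{-1}(V) = {p73, p77} ∉ τ ✗.
  V = {[p74=p76]}: π^{-1}(V) = {p74, p76} ∈ τ ✓.
  V = {[p73=p77], [p74=p76]}: π^{-1}(V) = {p73, p74, p76, p77} ∈ τ ✓.
  V = {[p75]}: π^{-1}(V) = {p75} ∈ τ ✓.
  V = {[p73=p77], [p75]}: π^{-1}(V) = {p73, p75, p77} ∉ τ ✗.
  V = {[p74=p76], [p75]}: π^{-1}(V) = {p74, p75, p76} ∈ τ ✓.
  V = {[p73=p77], [p74=p76], [p75]}: π^{-1}(V) = {p73, p74, p75, p76, p77} ∈ τ ✓.
Open sets in the quotient: τ_Q = {{}, {[p74=p76]}, {[p73=p77], [p74=p76]}, {[p75]}, {[p74=p76], [p75]}, {[p73=p77], [p74=p76], [p75]}} (6 elements).


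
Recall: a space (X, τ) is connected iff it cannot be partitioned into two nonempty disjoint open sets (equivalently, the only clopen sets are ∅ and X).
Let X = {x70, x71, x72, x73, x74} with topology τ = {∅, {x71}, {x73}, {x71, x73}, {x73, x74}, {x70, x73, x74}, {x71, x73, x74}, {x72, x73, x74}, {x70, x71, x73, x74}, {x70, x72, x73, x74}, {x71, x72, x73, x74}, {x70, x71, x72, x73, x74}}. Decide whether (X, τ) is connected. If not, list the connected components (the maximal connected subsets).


(X, τ) is disconnected; components = [{x71}, {x70, x72, x73, x74}].

Find clopen sets (U ∈ τ with X ∖ U ∈ τ):
  U = ∅, X ∖ U = {x70, x71, x72, x73, x74} — both open, so U is clopen.
  U = {x71}, X ∖ U = {x70, x72, x73, x74} — both open, so U is clopen.
  U = {x70, x72, x73, x74}, X ∖ U = {x71} — both open, so U is clopen.
  U = {x70, x71, x72, x73, x74}, X ∖ U = ∅ — both open, so U is clopen.
Nontrivial clopen(s) exist: e.g. {x70, x72, x73, x74}. So (X, τ) is disconnected.
Compute connected components by grouping points that agree on all clopens:
  component: {x71}
  component: {x70, x72, x73, x74}


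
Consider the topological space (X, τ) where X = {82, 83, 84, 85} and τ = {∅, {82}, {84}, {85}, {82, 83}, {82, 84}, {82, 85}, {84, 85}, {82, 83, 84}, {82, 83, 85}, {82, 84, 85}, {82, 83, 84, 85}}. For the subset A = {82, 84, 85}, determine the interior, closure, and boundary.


int(A) = {82, 84, 85}, cl(A) = {82, 83, 84, 85}, ∂A = {83}.

Closed sets in (X, τ) are complements of opens:
  closed(X, τ) = {∅, {83}, {84}, {85}, {82, 83}, {83, 84}, {83, 85}, {84, 85}, {82, 83, 84}, {82, 83, 85}, {83, 84, 85}, {82, 83, 84, 85}}.
int(A) = ⋃ {U ∈ τ : U ⊆ A}. Opens contained in A: ∅, {82}, {84}, {85}, {82, 84}, {82, 85}, {84, 85}, {82, 84, 85}.
Taking the union of these: int(A) = {82, 84, 85}.
cl(A) = ⋂ {C closed : A ⊆ C}. Closed sets containing A: {82, 83, 84, 85}.
Intersecting these: cl(A) = {82, 83, 84, 85}.
∂A = cl(A) ∖ int(A) = {82, 83, 84, 85} ∖ {82, 84, 85} = {83}.


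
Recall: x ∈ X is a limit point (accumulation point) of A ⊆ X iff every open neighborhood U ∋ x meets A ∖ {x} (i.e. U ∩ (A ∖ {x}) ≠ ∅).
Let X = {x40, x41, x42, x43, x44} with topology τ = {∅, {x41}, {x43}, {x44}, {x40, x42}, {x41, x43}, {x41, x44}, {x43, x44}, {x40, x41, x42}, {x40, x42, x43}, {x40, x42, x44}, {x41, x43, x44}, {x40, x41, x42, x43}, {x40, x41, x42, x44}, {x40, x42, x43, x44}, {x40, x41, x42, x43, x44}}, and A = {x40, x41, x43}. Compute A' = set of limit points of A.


A' = {x42}

For each x ∈ X, list the open sets U ∈ τ with x ∈ U, then check whether U ∩ (A ∖ {x}) ≠ ∅ for every such U.
  x = x40: open {x40, x42} ∋ x has {x40, x42} ∩ (A ∖ {x40}) = ∅, so x is NOT a limit point.
  x = x41: open {x41} ∋ x has {x41} ∩ (A ∖ {x41}) = ∅, so x is NOT a limit point.
  x = x42: opens ∋ x are {x40, x42}, {x40, x41, x42}, {x40, x42, x43}, {x40, x42, x44}, {x40, x41, x42, x43}, {x40, x41, x42, x44}, {x40, x42, x43, x44}, {x40, x41, x42, x43, x44}; each meets A ∖ {x42}, so x IS a limit point.
  x = x43: open {x43} ∋ x has {x43} ∩ (A ∖ {x43}) = ∅, so x is NOT a limit point.
  x = x44: open {x44} ∋ x has {x44} ∩ (A ∖ {x44}) = ∅, so x is NOT a limit point.
Collecting: A' = {x42}.


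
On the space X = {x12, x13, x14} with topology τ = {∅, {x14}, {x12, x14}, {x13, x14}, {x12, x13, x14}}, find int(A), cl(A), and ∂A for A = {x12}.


int(A) = ∅, cl(A) = {x12}, ∂A = {x12}.

Closed sets in (X, τ) are complements of opens:
  closed(X, τ) = {∅, {x12}, {x13}, {x12, x13}, {x12, x13, x14}}.
int(A) = ⋃ {U ∈ τ : U ⊆ A}. Opens contained in A: ∅.
Taking the union of these: int(A) = ∅.
cl(A) = ⋂ {C closed : A ⊆ C}. Closed sets containing A: {x12}, {x12, x13}, {x12, x13, x14}.
Intersecting these: cl(A) = {x12}.
∂A = cl(A) ∖ int(A) = {x12} ∖ ∅ = {x12}.


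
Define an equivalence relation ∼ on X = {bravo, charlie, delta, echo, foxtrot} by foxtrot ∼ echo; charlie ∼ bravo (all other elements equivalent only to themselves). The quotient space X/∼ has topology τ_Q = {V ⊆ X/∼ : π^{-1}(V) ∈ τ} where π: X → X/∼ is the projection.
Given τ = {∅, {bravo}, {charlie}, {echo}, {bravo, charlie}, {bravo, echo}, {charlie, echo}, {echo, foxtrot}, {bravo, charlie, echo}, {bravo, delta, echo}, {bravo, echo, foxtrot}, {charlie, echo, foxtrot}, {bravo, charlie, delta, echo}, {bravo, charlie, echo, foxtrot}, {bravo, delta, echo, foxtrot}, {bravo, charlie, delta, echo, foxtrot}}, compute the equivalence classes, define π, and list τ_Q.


X/∼ = {[bravo=charlie], [delta], [echo=foxtrot]}; |τ_Q| = 5.

Equivalence classes: [bravo=charlie], [delta], [echo=foxtrot].
Quotient map π: X → X/∼ sends bravo ↦ [bravo=charlie], charlie ↦ [bravo=charlie], delta ↦ [delta], echo ↦ [echo=foxtrot], foxtrot ↦ [echo=foxtrot].
For each subset V ⊆ X/∼, compute π^{-1}(V) ⊆ X and check whether π^{-1}(V) ∈ τ. V is open in τ_Q iff π^{-1}(V) ∈ τ.
  V = {}: π^{-1}(V) = ∅ ∈ τ ✓.
  V = {[bravo=charlie]}: π^{-1}(V) = {bravo, charlie} ∈ τ ✓.
  V = {[delta]}: π^{-1}(V) = {delta} ∉ τ ✗.
  V = {[bravo=charlie], [delta]}: π^{-1}(V) = {bravo, charlie, delta} ∉ τ ✗.
  V = {[echo=foxtrot]}: π^{-1}(V) = {echo, foxtrot} ∈ τ ✓.
  V = {[bravo=charlie], [echo=foxtrot]}: π^{-1}(V) = {bravo, charlie, echo, foxtrot} ∈ τ ✓.
  V = {[delta], [echo=foxtrot]}: π^{-1}(V) = {delta, echo, foxtrot} ∉ τ ✗.
  V = {[bravo=charlie], [delta], [echo=foxtrot]}: π^{-1}(V) = {bravo, charlie, delta, echo, foxtrot} ∈ τ ✓.
Open sets in the quotient: τ_Q = {{}, {[bravo=charlie]}, {[echo=foxtrot]}, {[bravo=charlie], [echo=foxtrot]}, {[bravo=charlie], [delta], [echo=foxtrot]}} (5 elements).


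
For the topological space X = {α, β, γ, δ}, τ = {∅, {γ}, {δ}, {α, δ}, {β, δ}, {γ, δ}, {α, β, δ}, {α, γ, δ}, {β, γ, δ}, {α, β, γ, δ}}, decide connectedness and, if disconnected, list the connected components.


(X, τ) is disconnected; components = [{γ}, {α, β, δ}].

Find clopen sets (U ∈ τ with X ∖ U ∈ τ):
  U = ∅, X ∖ U = {α, β, γ, δ} — both open, so U is clopen.
  U = {γ}, X ∖ U = {α, β, δ} — both open, so U is clopen.
  U = {α, β, δ}, X ∖ U = {γ} — both open, so U is clopen.
  U = {α, β, γ, δ}, X ∖ U = ∅ — both open, so U is clopen.
Nontrivial clopen(s) exist: e.g. {α, β, δ}. So (X, τ) is disconnected.
Compute connected components by grouping points that agree on all clopens:
  component: {γ}
  component: {α, β, δ}


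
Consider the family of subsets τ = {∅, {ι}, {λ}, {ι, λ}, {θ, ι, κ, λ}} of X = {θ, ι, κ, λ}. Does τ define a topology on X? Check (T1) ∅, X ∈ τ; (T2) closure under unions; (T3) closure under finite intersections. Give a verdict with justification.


τ IS a topology on X.

Axiom (T1): ∅ ∈ τ? Yes; X ∈ τ? Yes.
Axiom (T2/T3): check pairwise unions and intersections of members of τ.
All pairwise intersections and unions checked — each lies in τ. Therefore τ satisfies (T1), (T2), (T3): it IS a topology on X.


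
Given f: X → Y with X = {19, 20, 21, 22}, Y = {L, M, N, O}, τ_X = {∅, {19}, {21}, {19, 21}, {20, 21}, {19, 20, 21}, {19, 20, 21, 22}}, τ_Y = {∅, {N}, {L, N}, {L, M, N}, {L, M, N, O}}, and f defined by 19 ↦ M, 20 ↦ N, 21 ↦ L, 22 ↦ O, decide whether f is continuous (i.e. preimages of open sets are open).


f is NOT continuous.

Compute f^{-1}(U) for each U ∈ τ_Y:
  U = ∅: f^{-1}(U) = ∅ ∈ τ_X ✓.
  U = {N}: f^{-1}(U) = {20} ∉ τ_X ✗.
  U = {L, N}: f^{-1}(U) = {20, 21} ∈ τ_X ✓.
  U = {L, M, N}: f^{-1}(U) = {19, 20, 21} ∈ τ_X ✓.
  U = {L, M, N, O}: f^{-1}(U) = {19, 20, 21, 22} ∈ τ_X ✓.
Found U = {N} with f^{-1}(U) = {20} not in τ_X. Therefore f is NOT continuous.


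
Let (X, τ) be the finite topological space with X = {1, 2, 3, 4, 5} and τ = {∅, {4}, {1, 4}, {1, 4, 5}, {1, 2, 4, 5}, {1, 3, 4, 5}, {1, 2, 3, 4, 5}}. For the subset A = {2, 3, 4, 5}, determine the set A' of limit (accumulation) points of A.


A' = {1, 2, 3, 5}

For each x ∈ X, list the open sets U ∈ τ with x ∈ U, then check whether U ∩ (A ∖ {x}) ≠ ∅ for every such U.
  x = 1: opens ∋ x are {1, 4}, {1, 4, 5}, {1, 2, 4, 5}, {1, 3, 4, 5}, {1, 2, 3, 4, 5}; each meets A ∖ {1}, so x IS a limit point.
  x = 2: opens ∋ x are {1, 2, 4, 5}, {1, 2, 3, 4, 5}; each meets A ∖ {2}, so x IS a limit point.
  x = 3: opens ∋ x are {1, 3, 4, 5}, {1, 2, 3, 4, 5}; each meets A ∖ {3}, so x IS a limit point.
  x = 4: open {4} ∋ x has {4} ∩ (A ∖ {4}) = ∅, so x is NOT a limit point.
  x = 5: opens ∋ x are {1, 4, 5}, {1, 2, 4, 5}, {1, 3, 4, 5}, {1, 2, 3, 4, 5}; each meets A ∖ {5}, so x IS a limit point.
Collecting: A' = {1, 2, 3, 5}.


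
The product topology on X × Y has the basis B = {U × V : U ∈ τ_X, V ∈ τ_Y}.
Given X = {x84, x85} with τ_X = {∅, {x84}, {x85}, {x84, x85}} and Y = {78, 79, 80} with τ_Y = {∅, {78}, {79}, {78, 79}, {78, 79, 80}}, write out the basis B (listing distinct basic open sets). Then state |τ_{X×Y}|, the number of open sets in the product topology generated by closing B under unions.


Basis B = {∅ × ∅, {x84} × {78}, {x84} × {79}, {x85} × {78}, {x85} × {79}, {x84} × {78, 79}, {x84, x85} × {78}, {x84, x85} × {79}, {x85} × {78, 79}, {x84} × {78, 79, 80}, {x85} × {78, 79, 80}, {x84, x85} × {78, 79}, {x84, x85} × {78, 79, 80}}; |τ_{X×Y}| = 25.

Enumerate products U × V with U ∈ τ_X, V ∈ τ_Y (deduplicated):
  ∅ × ∅ = {} (∅)
  {x84} × {78} = {(x84,78)}
  {x84} × {79} = {(x84,79)}
  {x85} × {78} = {(x85,78)}
  {x85} × {79} = {(x85,79)}
  {x84} × {78, 79} = {(x84,78), (x84,79)}
  {x84, x85} × {78} = {(x84,78), (x85,78)}
  {x84, x85} × {79} = {(x84,79), (x85,79)}
  {x85} × {78, 79} = {(x85,78), (x85,79)}
  {x84} × {78, 79, 80} = {(x84,78), (x84,79), (x84,80)}
  {x85} × {78, 79, 80} = {(x85,78), (x85,79), (x85,80)}
  {x84, x85} × {78, 79} = {(x84,78), (x84,79), (x85,78), (x85,79)}
  {x84, x85} × {78, 79, 80} = {(x84,78), (x84,79), (x84,80), (x85,78), (x85,79), (x85,80)}
These 13 distinct sets form the basis B.
Close under arbitrary unions to get τ_{X×Y}; counting gives |τ_{X×Y}| = 25.
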